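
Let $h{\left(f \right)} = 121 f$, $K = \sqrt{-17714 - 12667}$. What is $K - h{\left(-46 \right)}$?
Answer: $5566 + i \sqrt{30381} \approx 5566.0 + 174.3 i$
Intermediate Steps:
$K = i \sqrt{30381}$ ($K = \sqrt{-30381} = i \sqrt{30381} \approx 174.3 i$)
$K - h{\left(-46 \right)} = i \sqrt{30381} - 121 \left(-46\right) = i \sqrt{30381} - -5566 = i \sqrt{30381} + 5566 = 5566 + i \sqrt{30381}$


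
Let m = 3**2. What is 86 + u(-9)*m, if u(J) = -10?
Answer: -4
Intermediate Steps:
m = 9
86 + u(-9)*m = 86 - 10*9 = 86 - 90 = -4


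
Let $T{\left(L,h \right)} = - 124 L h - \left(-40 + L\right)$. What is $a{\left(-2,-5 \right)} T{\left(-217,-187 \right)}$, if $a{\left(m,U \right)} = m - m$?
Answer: $0$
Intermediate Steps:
$T{\left(L,h \right)} = 40 - L - 124 L h$ ($T{\left(L,h \right)} = - 124 L h - \left(-40 + L\right) = 40 - L - 124 L h$)
$a{\left(m,U \right)} = 0$
$a{\left(-2,-5 \right)} T{\left(-217,-187 \right)} = 0 \left(40 - -217 - \left(-26908\right) \left(-187\right)\right) = 0 \left(40 + 217 - 5031796\right) = 0 \left(-5031539\right) = 0$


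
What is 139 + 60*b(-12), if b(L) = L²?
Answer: 8779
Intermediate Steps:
139 + 60*b(-12) = 139 + 60*(-12)² = 139 + 60*144 = 139 + 8640 = 8779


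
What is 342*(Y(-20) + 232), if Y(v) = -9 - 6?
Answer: 74214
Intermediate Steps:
Y(v) = -15
342*(Y(-20) + 232) = 342*(-15 + 232) = 342*217 = 74214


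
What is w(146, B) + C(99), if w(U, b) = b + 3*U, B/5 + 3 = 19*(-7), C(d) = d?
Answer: -143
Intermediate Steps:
B = -680 (B = -15 + 5*(19*(-7)) = -15 + 5*(-133) = -15 - 665 = -680)
w(146, B) + C(99) = (-680 + 3*146) + 99 = (-680 + 438) + 99 = -242 + 99 = -143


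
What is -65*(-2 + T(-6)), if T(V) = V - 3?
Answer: 715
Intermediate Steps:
T(V) = -3 + V
-65*(-2 + T(-6)) = -65*(-2 + (-3 - 6)) = -65*(-2 - 9) = -65*(-11) = 715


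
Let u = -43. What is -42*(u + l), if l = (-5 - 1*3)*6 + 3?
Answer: 3696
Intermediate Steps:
l = -45 (l = (-5 - 3)*6 + 3 = -8*6 + 3 = -48 + 3 = -45)
-42*(u + l) = -42*(-43 - 45) = -42*(-88) = 3696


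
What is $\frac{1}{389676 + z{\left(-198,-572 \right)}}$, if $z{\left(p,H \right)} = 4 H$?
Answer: $\frac{1}{387388} \approx 2.5814 \cdot 10^{-6}$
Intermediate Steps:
$\frac{1}{389676 + z{\left(-198,-572 \right)}} = \frac{1}{389676 + 4 \left(-572\right)} = \frac{1}{389676 - 2288} = \frac{1}{387388}$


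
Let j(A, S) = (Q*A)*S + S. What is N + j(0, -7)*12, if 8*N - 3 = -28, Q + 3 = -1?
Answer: -697/8 ≈ -87.125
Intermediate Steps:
Q = -4 (Q = -3 - 1 = -4)
N = -25/8 (N = 3/8 + (⅛)*(-28) = 3/8 - 7/2 = -25/8 ≈ -3.1250)
j(A, S) = S - 4*A*S (j(A, S) = (-4*A)*S + S = -4*A*S + S = S - 4*A*S)
N + j(0, -7)*12 = -25/8 - 7*(1 - 4*0)*12 = -25/8 - 7*(1 + 0)*12 = -25/8 - 7*1*12 = -25/8 - 7*12 = -25/8 - 84 = -697/8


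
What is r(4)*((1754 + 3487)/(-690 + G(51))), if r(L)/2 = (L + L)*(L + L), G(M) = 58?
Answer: -83856/79 ≈ -1061.5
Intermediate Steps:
r(L) = 8*L**2 (r(L) = 2*((L + L)*(L + L)) = 2*((2*L)*(2*L)) = 2*(4*L**2) = 8*L**2)
r(4)*((1754 + 3487)/(-690 + G(51))) = (8*4**2)*((1754 + 3487)/(-690 + 58)) = (8*16)*(5241/(-632)) = 128*(5241*(-1/632)) = 128*(-5241/632) = -83856/79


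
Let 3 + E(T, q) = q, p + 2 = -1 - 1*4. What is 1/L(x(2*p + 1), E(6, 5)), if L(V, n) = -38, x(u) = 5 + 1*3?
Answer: -1/38 ≈ -0.026316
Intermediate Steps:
p = -7 (p = -2 + (-1 - 1*4) = -2 + (-1 - 4) = -2 - 5 = -7)
E(T, q) = -3 + q
x(u) = 8 (x(u) = 5 + 3 = 8)
1/L(x(2*p + 1), E(6, 5)) = 1/(-38) = -1/38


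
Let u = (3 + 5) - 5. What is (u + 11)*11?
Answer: 154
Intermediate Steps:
u = 3 (u = 8 - 5 = 3)
(u + 11)*11 = (3 + 11)*11 = 14*11 = 154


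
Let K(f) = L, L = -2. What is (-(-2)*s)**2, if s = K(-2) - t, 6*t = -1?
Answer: 121/9 ≈ 13.444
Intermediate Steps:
K(f) = -2
t = -1/6 (t = (1/6)*(-1) = -1/6 ≈ -0.16667)
s = -11/6 (s = -2 - 1*(-1/6) = -2 + 1/6 = -11/6 ≈ -1.8333)
(-(-2)*s)**2 = (-(-2)*(-11)/6)**2 = (-1*11/3)**2 = (-11/3)**2 = 121/9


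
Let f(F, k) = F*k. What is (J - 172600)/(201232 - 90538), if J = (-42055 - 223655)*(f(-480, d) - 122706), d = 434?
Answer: 43978372930/55347 ≈ 7.9459e+5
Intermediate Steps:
J = 87956918460 (J = (-42055 - 223655)*(-480*434 - 122706) = -265710*(-208320 - 122706) = -265710*(-331026) = 87956918460)
(J - 172600)/(201232 - 90538) = (87956918460 - 172600)/(201232 - 90538) = 87956745860/110694 = 87956745860*(1/110694) = 43978372930/55347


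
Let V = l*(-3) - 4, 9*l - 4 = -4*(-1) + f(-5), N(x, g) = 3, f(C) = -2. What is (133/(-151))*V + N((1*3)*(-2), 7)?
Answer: 1251/151 ≈ 8.2848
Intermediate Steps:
l = ⅔ (l = 4/9 + (-4*(-1) - 2)/9 = 4/9 + (4 - 2)/9 = 4/9 + (⅑)*2 = 4/9 + 2/9 = ⅔ ≈ 0.66667)
V = -6 (V = (⅔)*(-3) - 4 = -2 - 4 = -6)
(133/(-151))*V + N((1*3)*(-2), 7) = (133/(-151))*(-6) + 3 = (133*(-1/151))*(-6) + 3 = -133/151*(-6) + 3 = 798/151 + 3 = 1251/151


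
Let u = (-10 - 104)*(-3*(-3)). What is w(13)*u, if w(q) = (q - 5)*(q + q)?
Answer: -213408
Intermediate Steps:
u = -1026 (u = -114*9 = -1026)
w(q) = 2*q*(-5 + q) (w(q) = (-5 + q)*(2*q) = 2*q*(-5 + q))
w(13)*u = (2*13*(-5 + 13))*(-1026) = (2*13*8)*(-1026) = 208*(-1026) = -213408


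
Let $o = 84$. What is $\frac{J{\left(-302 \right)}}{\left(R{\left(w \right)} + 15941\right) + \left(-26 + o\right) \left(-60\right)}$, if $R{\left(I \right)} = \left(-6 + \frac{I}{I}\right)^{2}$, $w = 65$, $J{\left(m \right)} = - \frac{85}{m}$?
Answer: $\frac{85}{3770772} \approx 2.2542 \cdot 10^{-5}$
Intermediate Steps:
$R{\left(I \right)} = 25$ ($R{\left(I \right)} = \left(-6 + 1\right)^{2} = \left(-5\right)^{2} = 25$)
$\frac{J{\left(-302 \right)}}{\left(R{\left(w \right)} + 15941\right) + \left(-26 + o\right) \left(-60\right)} = \frac{\left(-85\right) \frac{1}{-302}}{\left(25 + 15941\right) + \left(-26 + 84\right) \left(-60\right)} = \frac{\left(-85\right) \left(- \frac{1}{302}\right)}{15966 + 58 \left(-60\right)} = \frac{85}{302 \left(15966 - 3480\right)} = \frac{85}{302 \cdot 12486} = \frac{85}{302} \cdot \frac{1}{12486} = \frac{85}{3770772}$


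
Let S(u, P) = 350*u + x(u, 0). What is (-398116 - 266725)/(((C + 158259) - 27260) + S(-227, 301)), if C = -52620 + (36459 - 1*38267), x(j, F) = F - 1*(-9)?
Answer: 664841/2870 ≈ 231.65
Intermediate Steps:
x(j, F) = 9 + F (x(j, F) = F + 9 = 9 + F)
S(u, P) = 9 + 350*u (S(u, P) = 350*u + (9 + 0) = 350*u + 9 = 9 + 350*u)
C = -54428 (C = -52620 + (36459 - 38267) = -52620 - 1808 = -54428)
(-398116 - 266725)/(((C + 158259) - 27260) + S(-227, 301)) = (-398116 - 266725)/(((-54428 + 158259) - 27260) + (9 + 350*(-227))) = -664841/((103831 - 27260) + (9 - 79450)) = -664841/(76571 - 79441) = -664841/(-2870) = -664841*(-1/2870) = 664841/2870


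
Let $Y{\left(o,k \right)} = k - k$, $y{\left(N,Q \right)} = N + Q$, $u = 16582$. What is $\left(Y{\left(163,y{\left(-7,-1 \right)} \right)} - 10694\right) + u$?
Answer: $5888$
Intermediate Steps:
$Y{\left(o,k \right)} = 0$
$\left(Y{\left(163,y{\left(-7,-1 \right)} \right)} - 10694\right) + u = \left(0 - 10694\right) + 16582 = -10694 + 16582 = 5888$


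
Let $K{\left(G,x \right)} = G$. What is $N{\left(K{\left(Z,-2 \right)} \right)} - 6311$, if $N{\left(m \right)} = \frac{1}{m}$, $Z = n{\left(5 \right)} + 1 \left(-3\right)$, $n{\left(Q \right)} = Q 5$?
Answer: $- \frac{138841}{22} \approx -6311.0$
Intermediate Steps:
$n{\left(Q \right)} = 5 Q$
$Z = 22$ ($Z = 5 \cdot 5 + 1 \left(-3\right) = 25 - 3 = 22$)
$N{\left(K{\left(Z,-2 \right)} \right)} - 6311 = \frac{1}{22} - 6311 = - \frac{138841}{22}$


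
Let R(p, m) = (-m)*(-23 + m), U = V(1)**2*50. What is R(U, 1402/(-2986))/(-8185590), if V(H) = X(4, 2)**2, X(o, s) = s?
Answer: 818768/608202706797 ≈ 1.3462e-6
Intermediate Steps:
V(H) = 4 (V(H) = 2**2 = 4)
U = 800 (U = 4**2*50 = 16*50 = 800)
R(p, m) = -m*(-23 + m)
R(U, 1402/(-2986))/(-8185590) = ((1402/(-2986))*(23 - 1402/(-2986)))/(-8185590) = ((1402*(-1/2986))*(23 - 1402*(-1)/2986))*(-1/8185590) = -701*(23 - 1*(-701/1493))/1493*(-1/8185590) = -701*(23 + 701/1493)/1493*(-1/8185590) = -701/1493*35040/1493*(-1/8185590) = -24563040/2229049*(-1/8185590) = 818768/608202706797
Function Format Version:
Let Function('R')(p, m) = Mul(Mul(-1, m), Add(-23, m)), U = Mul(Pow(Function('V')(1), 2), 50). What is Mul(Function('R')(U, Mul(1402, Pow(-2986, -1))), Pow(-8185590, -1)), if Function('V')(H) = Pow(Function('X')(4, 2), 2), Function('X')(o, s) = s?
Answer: Rational(818768, 608202706797) ≈ 1.3462e-6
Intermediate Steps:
Function('V')(H) = 4 (Function('V')(H) = Pow(2, 2) = 4)
U = 800 (U = Mul(Pow(4, 2), 50) = Mul(16, 50) = 800)
Function('R')(p, m) = Mul(-1, m, Add(-23, m))
Mul(Function('R')(U, Mul(1402, Pow(-2986, -1))), Pow(-8185590, -1)) = Mul(Mul(Mul(1402, Pow(-2986, -1)), Add(23, Mul(-1, Mul(1402, Pow(-2986, -1))))), Pow(-8185590, -1)) = Mul(Mul(Mul(1402, Rational(-1, 2986)), Add(23, Mul(-1, Mul(1402, Rational(-1, 2986))))), Rational(-1, 8185590)) = Mul(Mul(Rational(-701, 1493), Add(23, Mul(-1, Rational(-701, 1493)))), Rational(-1, 8185590)) = Mul(Mul(Rational(-701, 1493), Add(23, Rational(701, 1493))), Rational(-1, 8185590)) = Mul(Mul(Rational(-701, 1493), Rational(35040, 1493)), Rational(-1, 8185590)) = Mul(Rational(-24563040, 2229049), Rational(-1, 8185590)) = Rational(818768, 608202706797)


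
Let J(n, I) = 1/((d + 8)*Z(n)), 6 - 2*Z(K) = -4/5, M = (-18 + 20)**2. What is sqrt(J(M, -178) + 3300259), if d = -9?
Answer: 3*sqrt(105974974)/17 ≈ 1816.7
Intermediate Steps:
M = 4 (M = 2**2 = 4)
Z(K) = 17/5 (Z(K) = 3 - (-2)/5 = 3 - 1/2*(-4/5) = 3 + 2/5 = 17/5)
J(n, I) = -5/17 (J(n, I) = 1/((-9 + 8)*(17/5)) = 1/(-1*17/5) = 1/(-17/5) = -5/17)
sqrt(J(M, -178) + 3300259) = sqrt(-5/17 + 3300259) = sqrt(56104398/17) = 3*sqrt(105974974)/17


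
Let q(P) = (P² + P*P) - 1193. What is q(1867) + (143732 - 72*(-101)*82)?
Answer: 7710221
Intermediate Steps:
q(P) = -1193 + 2*P² (q(P) = (P² + P²) - 1193 = 2*P² - 1193 = -1193 + 2*P²)
q(1867) + (143732 - 72*(-101)*82) = (-1193 + 2*1867²) + (143732 - 72*(-101)*82) = (-1193 + 2*3485689) + (143732 + 7272*82) = (-1193 + 6971378) + (143732 + 596304) = 6970185 + 740036 = 7710221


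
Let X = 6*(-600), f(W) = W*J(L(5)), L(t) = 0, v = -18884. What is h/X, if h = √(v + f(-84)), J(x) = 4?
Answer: -31*I*√5/1800 ≈ -0.03851*I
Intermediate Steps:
f(W) = 4*W (f(W) = W*4 = 4*W)
X = -3600
h = 62*I*√5 (h = √(-18884 + 4*(-84)) = √(-18884 - 336) = √(-19220) = 62*I*√5 ≈ 138.64*I)
h/X = (62*I*√5)/(-3600) = (62*I*√5)*(-1/3600) = -31*I*√5/1800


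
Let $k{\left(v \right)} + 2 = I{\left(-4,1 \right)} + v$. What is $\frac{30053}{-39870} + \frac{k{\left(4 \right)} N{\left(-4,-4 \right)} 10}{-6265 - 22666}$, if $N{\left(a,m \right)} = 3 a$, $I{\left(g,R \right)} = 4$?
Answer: $- \frac{840756943}{1153478970} \approx -0.72889$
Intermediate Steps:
$k{\left(v \right)} = 2 + v$ ($k{\left(v \right)} = -2 + \left(4 + v\right) = 2 + v$)
$\frac{30053}{-39870} + \frac{k{\left(4 \right)} N{\left(-4,-4 \right)} 10}{-6265 - 22666} = \frac{30053}{-39870} + \frac{\left(2 + 4\right) 3 \left(-4\right) 10}{-6265 - 22666} = 30053 \left(- \frac{1}{39870}\right) + \frac{6 \left(-12\right) 10}{-28931} = - \frac{30053}{39870} + \left(-72\right) 10 \left(- \frac{1}{28931}\right) = - \frac{30053}{39870} - - \frac{720}{28931} = - \frac{30053}{39870} + \frac{720}{28931} = - \frac{840756943}{1153478970}$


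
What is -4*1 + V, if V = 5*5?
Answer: 21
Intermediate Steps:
V = 25
-4*1 + V = -4*1 + 25 = -4 + 25 = 21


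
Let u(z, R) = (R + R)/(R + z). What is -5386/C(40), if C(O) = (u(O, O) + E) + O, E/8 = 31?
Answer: -5386/289 ≈ -18.637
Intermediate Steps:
u(z, R) = 2*R/(R + z) (u(z, R) = (2*R)/(R + z) = 2*R/(R + z))
E = 248 (E = 8*31 = 248)
C(O) = 249 + O (C(O) = (2*O/(O + O) + 248) + O = (2*O/((2*O)) + 248) + O = (2*O*(1/(2*O)) + 248) + O = (1 + 248) + O = 249 + O)
-5386/C(40) = -5386/(249 + 40) = -5386/289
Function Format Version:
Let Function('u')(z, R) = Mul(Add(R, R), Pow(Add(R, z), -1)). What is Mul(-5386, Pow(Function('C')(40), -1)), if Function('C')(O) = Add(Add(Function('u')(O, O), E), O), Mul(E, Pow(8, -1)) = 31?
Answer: Rational(-5386, 289) ≈ -18.637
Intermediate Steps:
Function('u')(z, R) = Mul(2, R, Pow(Add(R, z), -1)) (Function('u')(z, R) = Mul(Mul(2, R), Pow(Add(R, z), -1)) = Mul(2, R, Pow(Add(R, z), -1)))
E = 248 (E = Mul(8, 31) = 248)
Function('C')(O) = Add(249, O) (Function('C')(O) = Add(Add(Mul(2, O, Pow(Add(O, O), -1)), 248), O) = Add(Add(Mul(2, O, Pow(Mul(2, O), -1)), 248), O) = Add(Add(Mul(2, O, Mul(Rational(1, 2), Pow(O, -1))), 248), O) = Add(Add(1, 248), O) = Add(249, O))
Mul(-5386, Pow(Function('C')(40), -1)) = Mul(-5386, Pow(Add(249, 40), -1)) = Mul(-5386, Pow(289, -1)) = Mul(-5386, Rational(1, 289)) = Rational(-5386, 289)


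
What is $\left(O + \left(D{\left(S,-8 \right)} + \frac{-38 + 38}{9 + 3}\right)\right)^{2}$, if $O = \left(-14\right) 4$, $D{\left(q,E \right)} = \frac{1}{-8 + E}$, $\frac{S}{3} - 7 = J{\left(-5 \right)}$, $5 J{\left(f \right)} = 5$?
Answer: $\frac{804609}{256} \approx 3143.0$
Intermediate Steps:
$J{\left(f \right)} = 1$ ($J{\left(f \right)} = \frac{1}{5} \cdot 5 = 1$)
$S = 24$ ($S = 21 + 3 \cdot 1 = 21 + 3 = 24$)
$O = -56$
$\left(O + \left(D{\left(S,-8 \right)} + \frac{-38 + 38}{9 + 3}\right)\right)^{2} = \left(-56 + \left(\frac{1}{-8 - 8} + \frac{-38 + 38}{9 + 3}\right)\right)^{2} = \left(-56 + \left(\frac{1}{-16} + \frac{0}{12}\right)\right)^{2} = \left(-56 + \left(- \frac{1}{16} + 0 \cdot \frac{1}{12}\right)\right)^{2} = \left(-56 + \left(- \frac{1}{16} + 0\right)\right)^{2} = \left(-56 - \frac{1}{16}\right)^{2} = \left(- \frac{897}{16}\right)^{2} = \frac{804609}{256}$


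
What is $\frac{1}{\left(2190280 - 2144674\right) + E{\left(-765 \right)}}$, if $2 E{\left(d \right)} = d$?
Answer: $\frac{2}{90447} \approx 2.2112 \cdot 10^{-5}$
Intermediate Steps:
$E{\left(d \right)} = \frac{d}{2}$
$\frac{1}{\left(2190280 - 2144674\right) + E{\left(-765 \right)}} = \frac{1}{\left(2190280 - 2144674\right) + \frac{1}{2} \left(-765\right)} = \frac{1}{45606 - \frac{765}{2}} = \frac{1}{\frac{90447}{2}} = \frac{2}{90447}$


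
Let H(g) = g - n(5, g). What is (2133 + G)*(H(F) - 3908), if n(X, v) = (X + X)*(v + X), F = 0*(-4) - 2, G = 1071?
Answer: -12623760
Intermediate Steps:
F = -2 (F = 0 - 2 = -2)
n(X, v) = 2*X*(X + v) (n(X, v) = (2*X)*(X + v) = 2*X*(X + v))
H(g) = -50 - 9*g (H(g) = g - 2*5*(5 + g) = g - (50 + 10*g) = g + (-50 - 10*g) = -50 - 9*g)
(2133 + G)*(H(F) - 3908) = (2133 + 1071)*((-50 - 9*(-2)) - 3908) = 3204*((-50 + 18) - 3908) = 3204*(-32 - 3908) = 3204*(-3940) = -12623760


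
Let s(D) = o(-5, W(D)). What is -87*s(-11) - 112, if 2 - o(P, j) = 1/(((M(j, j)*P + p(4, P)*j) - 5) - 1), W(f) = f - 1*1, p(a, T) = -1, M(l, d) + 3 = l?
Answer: -7693/27 ≈ -284.93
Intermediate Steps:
M(l, d) = -3 + l
W(f) = -1 + f (W(f) = f - 1 = -1 + f)
o(P, j) = 2 - 1/(-6 - j + P*(-3 + j)) (o(P, j) = 2 - 1/((((-3 + j)*P - j) - 5) - 1) = 2 - 1/(((P*(-3 + j) - j) - 5) - 1) = 2 - 1/(((-j + P*(-3 + j)) - 5) - 1) = 2 - 1/((-5 - j + P*(-3 + j)) - 1) = 2 - 1/(-6 - j + P*(-3 + j)))
s(D) = (29 - 12*D)/(15 - 6*D) (s(D) = (-13 - 2*(-1 + D) + 2*(-5)*(-3 + (-1 + D)))/(-6 - (-1 + D) - 5*(-3 + (-1 + D))) = (-13 + (2 - 2*D) + 2*(-5)*(-4 + D))/(-6 + (1 - D) - 5*(-4 + D)) = (-13 + (2 - 2*D) + (40 - 10*D))/(-6 + (1 - D) + (20 - 5*D)) = (29 - 12*D)/(15 - 6*D))
-87*s(-11) - 112 = -29*(-29 + 12*(-11))/(-5 + 2*(-11)) - 112 = -29*(-29 - 132)/(-5 - 22) - 112 = -29*(-161)/(-27) - 112 = -29*(-1)*(-161)/27 - 112 = -87*161/81 - 112 = -4669/27 - 112 = -7693/27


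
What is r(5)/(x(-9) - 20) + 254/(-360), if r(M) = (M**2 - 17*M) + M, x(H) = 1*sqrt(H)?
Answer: 146057/73620 + 165*I/409 ≈ 1.9839 + 0.40342*I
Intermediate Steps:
x(H) = sqrt(H)
r(M) = M**2 - 16*M
r(5)/(x(-9) - 20) + 254/(-360) = (5*(-16 + 5))/(sqrt(-9) - 20) + 254/(-360) = (5*(-11))/(3*I - 20) + 254*(-1/360) = -55*(-20 - 3*I)/409 - 127/180 = -127/180 - 55*(-20 - 3*I)/409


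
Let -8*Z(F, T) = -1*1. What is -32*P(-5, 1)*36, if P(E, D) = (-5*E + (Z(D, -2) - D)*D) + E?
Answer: -22032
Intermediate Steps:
Z(F, T) = ⅛ (Z(F, T) = -(-1)/8 = -⅛*(-1) = ⅛)
P(E, D) = -4*E + D*(⅛ - D) (P(E, D) = (-5*E + (⅛ - D)*D) + E = (-5*E + D*(⅛ - D)) + E = -4*E + D*(⅛ - D))
-32*P(-5, 1)*36 = -32*(-1*1² - 4*(-5) + (⅛)*1)*36 = -32*(-1*1 + 20 + ⅛)*36 = -32*(-1 + 20 + ⅛)*36 = -32*153/8*36 = -612*36 = -22032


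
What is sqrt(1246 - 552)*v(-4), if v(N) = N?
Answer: -4*sqrt(694) ≈ -105.38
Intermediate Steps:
sqrt(1246 - 552)*v(-4) = sqrt(1246 - 552)*(-4) = sqrt(694)*(-4) = -4*sqrt(694)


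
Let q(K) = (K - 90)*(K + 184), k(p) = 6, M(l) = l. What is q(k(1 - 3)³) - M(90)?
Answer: 50310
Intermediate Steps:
q(K) = (-90 + K)*(184 + K)
q(k(1 - 3)³) - M(90) = (-16560 + (6³)² + 94*6³) - 1*90 = (-16560 + 216² + 94*216) - 90 = (-16560 + 46656 + 20304) - 90 = 50400 - 90 = 50310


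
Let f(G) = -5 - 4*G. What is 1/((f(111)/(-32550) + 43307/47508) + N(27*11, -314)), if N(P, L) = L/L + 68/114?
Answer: 1632295700/4116418261 ≈ 0.39653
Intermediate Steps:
N(P, L) = 91/57 (N(P, L) = 1 + 68*(1/114) = 1 + 34/57 = 91/57)
1/((f(111)/(-32550) + 43307/47508) + N(27*11, -314)) = 1/(((-5 - 4*111)/(-32550) + 43307/47508) + 91/57) = 1/(((-5 - 444)*(-1/32550) + 43307*(1/47508)) + 91/57) = 1/((-449*(-1/32550) + 43307/47508) + 91/57) = 1/((449/32550 + 43307/47508) + 91/57) = 1/(238495657/257730900 + 91/57) = 1/(4116418261/1632295700) = 1632295700/4116418261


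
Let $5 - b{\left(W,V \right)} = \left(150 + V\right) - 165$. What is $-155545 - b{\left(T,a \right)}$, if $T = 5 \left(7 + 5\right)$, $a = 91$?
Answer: $-155474$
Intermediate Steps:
$T = 60$ ($T = 5 \cdot 12 = 60$)
$b{\left(W,V \right)} = 20 - V$ ($b{\left(W,V \right)} = 5 - \left(\left(150 + V\right) - 165\right) = 5 - \left(-15 + V\right) = 20 - V$)
$-155545 - b{\left(T,a \right)} = -155545 - \left(20 - 91\right) = -155545 - -71 = -155545 + 71 = -155474$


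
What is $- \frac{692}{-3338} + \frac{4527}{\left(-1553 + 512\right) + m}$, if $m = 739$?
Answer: $- \frac{7451071}{504038} \approx -14.783$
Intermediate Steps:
$- \frac{692}{-3338} + \frac{4527}{\left(-1553 + 512\right) + m} = - \frac{692}{-3338} + \frac{4527}{\left(-1553 + 512\right) + 739} = \left(-692\right) \left(- \frac{1}{3338}\right) + \frac{4527}{-1041 + 739} = \frac{346}{1669} + \frac{4527}{-302} = \frac{346}{1669} + 4527 \left(- \frac{1}{302}\right) = \frac{346}{1669} - \frac{4527}{302} = - \frac{7451071}{504038}$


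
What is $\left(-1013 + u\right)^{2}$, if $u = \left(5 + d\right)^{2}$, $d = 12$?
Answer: $524176$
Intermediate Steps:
$u = 289$ ($u = \left(5 + 12\right)^{2} = 17^{2} = 289$)
$\left(-1013 + u\right)^{2} = \left(-1013 + 289\right)^{2} = \left(-724\right)^{2} = 524176$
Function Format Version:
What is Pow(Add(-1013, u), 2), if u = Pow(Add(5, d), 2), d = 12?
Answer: 524176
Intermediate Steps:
u = 289 (u = Pow(Add(5, 12), 2) = Pow(17, 2) = 289)
Pow(Add(-1013, u), 2) = Pow(Add(-1013, 289), 2) = Pow(-724, 2) = 524176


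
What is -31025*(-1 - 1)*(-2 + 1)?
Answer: -62050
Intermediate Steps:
-31025*(-1 - 1)*(-2 + 1) = -(-62050)*(-1) = -31025*2 = -62050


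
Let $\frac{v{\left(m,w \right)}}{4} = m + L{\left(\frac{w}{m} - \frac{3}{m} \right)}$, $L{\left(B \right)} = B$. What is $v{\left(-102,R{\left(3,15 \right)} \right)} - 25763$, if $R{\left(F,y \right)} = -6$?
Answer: $- \frac{444901}{17} \approx -26171.0$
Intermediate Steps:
$v{\left(m,w \right)} = - \frac{12}{m} + 4 m + \frac{4 w}{m}$ ($v{\left(m,w \right)} = 4 \left(m + \left(\frac{w}{m} - \frac{3}{m}\right)\right) = 4 \left(m + \left(- \frac{3}{m} + \frac{w}{m}\right)\right) = 4 \left(m - \frac{3}{m} + \frac{w}{m}\right) = - \frac{12}{m} + 4 m + \frac{4 w}{m}$)
$v{\left(-102,R{\left(3,15 \right)} \right)} - 25763 = \frac{4 \left(-3 - 6 + \left(-102\right)^{2}\right)}{-102} - 25763 = 4 \left(- \frac{1}{102}\right) \left(-3 - 6 + 10404\right) - 25763 = 4 \left(- \frac{1}{102}\right) 10395 - 25763 = - \frac{6930}{17} - 25763 = - \frac{444901}{17}$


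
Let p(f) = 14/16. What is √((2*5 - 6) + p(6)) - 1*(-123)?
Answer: 123 + √78/4 ≈ 125.21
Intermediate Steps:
p(f) = 7/8 (p(f) = 14*(1/16) = 7/8)
√((2*5 - 6) + p(6)) - 1*(-123) = √((2*5 - 6) + 7/8) - 1*(-123) = √((10 - 6) + 7/8) + 123 = √(4 + 7/8) + 123 = √(39/8) + 123 = √78/4 + 123 = 123 + √78/4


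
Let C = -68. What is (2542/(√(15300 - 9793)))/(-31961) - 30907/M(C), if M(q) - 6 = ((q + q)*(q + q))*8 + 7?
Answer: -30907/147981 - 82*√5507/5677717 ≈ -0.20993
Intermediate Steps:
M(q) = 13 + 32*q² (M(q) = 6 + (((q + q)*(q + q))*8 + 7) = 6 + (((2*q)*(2*q))*8 + 7) = 6 + ((4*q²)*8 + 7) = 6 + (32*q² + 7) = 6 + (7 + 32*q²) = 13 + 32*q²)
(2542/(√(15300 - 9793)))/(-31961) - 30907/M(C) = (2542/(√(15300 - 9793)))/(-31961) - 30907/(13 + 32*(-68)²) = (2542/(√5507))*(-1/31961) - 30907/(13 + 32*4624) = (2542*(√5507/5507))*(-1/31961) - 30907/(13 + 147968) = (2542*√5507/5507)*(-1/31961) - 30907/147981 = -82*√5507/5677717 - 30907*1/147981 = -82*√5507/5677717 - 30907/147981 = -30907/147981 - 82*√5507/5677717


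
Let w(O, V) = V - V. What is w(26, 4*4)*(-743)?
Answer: 0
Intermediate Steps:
w(O, V) = 0
w(26, 4*4)*(-743) = 0*(-743) = 0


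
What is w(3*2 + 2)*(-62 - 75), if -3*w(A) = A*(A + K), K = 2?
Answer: 10960/3 ≈ 3653.3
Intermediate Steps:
w(A) = -A*(2 + A)/3 (w(A) = -A*(A + 2)/3 = -A*(2 + A)/3)
w(3*2 + 2)*(-62 - 75) = (-(3*2 + 2)*(2 + (3*2 + 2))/3)*(-62 - 75) = -(6 + 2)*(2 + (6 + 2))/3*(-137) = -⅓*8*(2 + 8)*(-137) = -⅓*8*10*(-137) = -80/3*(-137) = 10960/3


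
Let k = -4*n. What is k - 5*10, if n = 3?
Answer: -62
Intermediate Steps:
k = -12 (k = -4*3 = -12)
k - 5*10 = -12 - 5*10 = -12 - 50 = -62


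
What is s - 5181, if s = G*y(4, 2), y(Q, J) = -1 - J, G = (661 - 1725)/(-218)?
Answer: -566325/109 ≈ -5195.6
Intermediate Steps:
G = 532/109 (G = -1064*(-1/218) = 532/109 ≈ 4.8807)
s = -1596/109 (s = 532*(-1 - 1*2)/109 = 532*(-1 - 2)/109 = (532/109)*(-3) = -1596/109 ≈ -14.642)
s - 5181 = -1596/109 - 5181 = -566325/109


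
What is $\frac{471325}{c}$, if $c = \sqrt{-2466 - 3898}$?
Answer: $- \frac{471325 i \sqrt{1591}}{3182} \approx - 5908.2 i$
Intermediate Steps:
$c = 2 i \sqrt{1591}$ ($c = \sqrt{-6364} = 2 i \sqrt{1591} \approx 79.775 i$)
$\frac{471325}{c} = \frac{471325}{2 i \sqrt{1591}} = 471325 \left(- \frac{i \sqrt{1591}}{3182}\right) = - \frac{471325 i \sqrt{1591}}{3182}$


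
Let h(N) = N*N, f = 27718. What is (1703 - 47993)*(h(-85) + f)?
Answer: -1617511470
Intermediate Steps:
h(N) = N²
(1703 - 47993)*(h(-85) + f) = (1703 - 47993)*((-85)² + 27718) = -46290*(7225 + 27718) = -46290*34943 = -1617511470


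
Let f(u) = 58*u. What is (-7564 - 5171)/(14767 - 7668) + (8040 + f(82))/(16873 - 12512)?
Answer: 5043067/4422677 ≈ 1.1403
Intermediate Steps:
(-7564 - 5171)/(14767 - 7668) + (8040 + f(82))/(16873 - 12512) = (-7564 - 5171)/(14767 - 7668) + (8040 + 58*82)/(16873 - 12512) = -12735/7099 + (8040 + 4756)/4361 = -12735*1/7099 + 12796*(1/4361) = -12735/7099 + 1828/623 = 5043067/4422677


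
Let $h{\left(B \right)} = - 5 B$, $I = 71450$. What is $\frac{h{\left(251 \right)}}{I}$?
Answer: $- \frac{251}{14290} \approx -0.017565$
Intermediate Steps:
$\frac{h{\left(251 \right)}}{I} = \frac{\left(-5\right) 251}{71450} = \left(-1255\right) \frac{1}{71450} = - \frac{251}{14290}$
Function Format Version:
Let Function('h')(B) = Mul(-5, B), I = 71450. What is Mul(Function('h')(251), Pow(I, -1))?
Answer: Rational(-251, 14290) ≈ -0.017565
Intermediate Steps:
Mul(Function('h')(251), Pow(I, -1)) = Mul(Mul(-5, 251), Pow(71450, -1)) = Mul(-1255, Rational(1, 71450)) = Rational(-251, 14290)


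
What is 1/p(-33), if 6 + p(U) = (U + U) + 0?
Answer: -1/72 ≈ -0.013889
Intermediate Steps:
p(U) = -6 + 2*U (p(U) = -6 + ((U + U) + 0) = -6 + (2*U + 0) = -6 + 2*U)
1/p(-33) = 1/(-6 + 2*(-33)) = 1/(-6 - 66) = 1/(-72) = -1/72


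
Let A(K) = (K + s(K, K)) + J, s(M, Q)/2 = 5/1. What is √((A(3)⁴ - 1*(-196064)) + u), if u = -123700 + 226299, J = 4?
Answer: 2*√95546 ≈ 618.21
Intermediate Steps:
s(M, Q) = 10 (s(M, Q) = 2*(5/1) = 2*(5*1) = 2*5 = 10)
u = 102599
A(K) = 14 + K (A(K) = (K + 10) + 4 = (10 + K) + 4 = 14 + K)
√((A(3)⁴ - 1*(-196064)) + u) = √(((14 + 3)⁴ - 1*(-196064)) + 102599) = √((17⁴ + 196064) + 102599) = √((83521 + 196064) + 102599) = √(279585 + 102599) = √382184 = 2*√95546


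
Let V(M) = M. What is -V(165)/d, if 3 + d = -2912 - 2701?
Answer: 55/1872 ≈ 0.029380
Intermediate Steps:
d = -5616 (d = -3 + (-2912 - 2701) = -3 - 5613 = -5616)
-V(165)/d = -165/(-5616) = -165*(-1)/5616 = -1*(-55/1872) = 55/1872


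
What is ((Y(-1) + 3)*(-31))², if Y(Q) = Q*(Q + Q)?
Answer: 24025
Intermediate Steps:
Y(Q) = 2*Q² (Y(Q) = Q*(2*Q) = 2*Q²)
((Y(-1) + 3)*(-31))² = ((2*(-1)² + 3)*(-31))² = ((2*1 + 3)*(-31))² = ((2 + 3)*(-31))² = (5*(-31))² = (-155)² = 24025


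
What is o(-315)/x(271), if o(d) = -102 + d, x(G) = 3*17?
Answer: -139/17 ≈ -8.1765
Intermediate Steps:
x(G) = 51
o(-315)/x(271) = (-102 - 315)/51 = -417*1/51 = -139/17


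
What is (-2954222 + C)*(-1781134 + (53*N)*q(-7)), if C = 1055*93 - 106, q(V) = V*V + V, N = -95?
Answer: 5691301448652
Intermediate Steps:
q(V) = V + V² (q(V) = V² + V = V + V²)
C = 98009 (C = 98115 - 106 = 98009)
(-2954222 + C)*(-1781134 + (53*N)*q(-7)) = (-2954222 + 98009)*(-1781134 + (53*(-95))*(-7*(1 - 7))) = -2856213*(-1781134 - (-35245)*(-6)) = -2856213*(-1781134 - 5035*42) = -2856213*(-1781134 - 211470) = -2856213*(-1992604) = 5691301448652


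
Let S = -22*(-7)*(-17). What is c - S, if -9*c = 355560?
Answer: -110666/3 ≈ -36889.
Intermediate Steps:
c = -118520/3 (c = -⅑*355560 = -118520/3 ≈ -39507.)
S = -2618 (S = 154*(-17) = -2618)
c - S = -118520/3 - 1*(-2618) = -118520/3 + 2618 = -110666/3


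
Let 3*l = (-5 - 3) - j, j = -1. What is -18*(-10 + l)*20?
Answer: 4440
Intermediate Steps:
l = -7/3 (l = ((-5 - 3) - 1*(-1))/3 = (-8 + 1)/3 = (⅓)*(-7) = -7/3 ≈ -2.3333)
-18*(-10 + l)*20 = -18*(-10 - 7/3)*20 = -18*(-37/3)*20 = 222*20 = 4440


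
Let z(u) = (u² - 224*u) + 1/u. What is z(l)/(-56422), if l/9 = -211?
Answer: -3827982361/53572689 ≈ -71.454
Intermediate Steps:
l = -1899 (l = 9*(-211) = -1899)
z(u) = 1/u + u² - 224*u
z(l)/(-56422) = ((1 + (-1899)²*(-224 - 1899))/(-1899))/(-56422) = -(1 + 3606201*(-2123))/1899*(-1/56422) = -(1 - 7655964723)/1899*(-1/56422) = -1/1899*(-7655964722)*(-1/56422) = (7655964722/1899)*(-1/56422) = -3827982361/53572689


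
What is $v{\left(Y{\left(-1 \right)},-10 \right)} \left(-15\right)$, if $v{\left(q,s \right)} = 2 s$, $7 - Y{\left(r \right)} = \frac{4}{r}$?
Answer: $300$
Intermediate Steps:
$Y{\left(r \right)} = 7 - \frac{4}{r}$
$v{\left(Y{\left(-1 \right)},-10 \right)} \left(-15\right) = 2 \left(-10\right) \left(-15\right) = \left(-20\right) \left(-15\right) = 300$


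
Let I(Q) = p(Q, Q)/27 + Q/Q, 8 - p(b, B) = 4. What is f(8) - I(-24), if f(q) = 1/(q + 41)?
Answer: -1492/1323 ≈ -1.1277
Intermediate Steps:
p(b, B) = 4 (p(b, B) = 8 - 1*4 = 8 - 4 = 4)
f(q) = 1/(41 + q)
I(Q) = 31/27 (I(Q) = 4/27 + Q/Q = 4*(1/27) + 1 = 4/27 + 1 = 31/27)
f(8) - I(-24) = 1/(41 + 8) - 1*31/27 = 1/49 - 31/27 = -1492/1323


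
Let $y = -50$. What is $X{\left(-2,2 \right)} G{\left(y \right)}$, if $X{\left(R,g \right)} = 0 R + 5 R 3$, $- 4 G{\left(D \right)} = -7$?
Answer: $- \frac{105}{2} \approx -52.5$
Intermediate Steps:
$G{\left(D \right)} = \frac{7}{4}$ ($G{\left(D \right)} = \left(- \frac{1}{4}\right) \left(-7\right) = \frac{7}{4}$)
$X{\left(R,g \right)} = 15 R$ ($X{\left(R,g \right)} = 0 + 15 R = 15 R$)
$X{\left(-2,2 \right)} G{\left(y \right)} = 15 \left(-2\right) \frac{7}{4} = \left(-30\right) \frac{7}{4} = - \frac{105}{2}$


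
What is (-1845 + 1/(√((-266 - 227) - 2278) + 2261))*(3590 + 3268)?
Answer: 6858*(-1845*√2771 + 4171544*I)/(√2771 - 2261*I) ≈ -1.2653e+7 - 0.070557*I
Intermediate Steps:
(-1845 + 1/(√((-266 - 227) - 2278) + 2261))*(3590 + 3268) = (-1845 + 1/(√(-493 - 2278) + 2261))*6858 = (-1845 + 1/(√(-2771) + 2261))*6858 = (-1845 + 1/(I*√2771 + 2261))*6858 = (-1845 + 1/(2261 + I*√2771))*6858 = -12653010 + 6858/(2261 + I*√2771)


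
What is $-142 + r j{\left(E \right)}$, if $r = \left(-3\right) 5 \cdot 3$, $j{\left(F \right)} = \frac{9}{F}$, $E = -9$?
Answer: $-97$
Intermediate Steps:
$r = -45$ ($r = \left(-15\right) 3 = -45$)
$-142 + r j{\left(E \right)} = -142 - 45 \frac{9}{-9} = -142 - 45 \cdot 9 \left(- \frac{1}{9}\right) = -142 - -45 = -142 + 45 = -97$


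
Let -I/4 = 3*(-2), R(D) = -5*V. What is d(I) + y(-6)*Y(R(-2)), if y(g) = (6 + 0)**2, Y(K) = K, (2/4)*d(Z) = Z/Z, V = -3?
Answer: 542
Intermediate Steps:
R(D) = 15 (R(D) = -5*(-3) = 15)
I = 24 (I = -12*(-2) = -4*(-6) = 24)
d(Z) = 2 (d(Z) = 2*(Z/Z) = 2*1 = 2)
y(g) = 36 (y(g) = 6**2 = 36)
d(I) + y(-6)*Y(R(-2)) = 2 + 36*15 = 2 + 540 = 542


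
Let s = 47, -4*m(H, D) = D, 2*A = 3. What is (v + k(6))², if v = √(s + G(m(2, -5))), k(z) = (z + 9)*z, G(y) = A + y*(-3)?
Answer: (180 + √179)²/4 ≈ 9348.9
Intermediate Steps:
A = 3/2 (A = (½)*3 = 3/2 ≈ 1.5000)
m(H, D) = -D/4
G(y) = 3/2 - 3*y (G(y) = 3/2 + y*(-3) = 3/2 - 3*y)
k(z) = z*(9 + z) (k(z) = (9 + z)*z = z*(9 + z))
v = √179/2 (v = √(47 + (3/2 - (-3)*(-5)/4)) = √(47 + (3/2 - 3*5/4)) = √(47 + (3/2 - 15/4)) = √(47 - 9/4) = √(179/4) = √179/2 ≈ 6.6895)
(v + k(6))² = (√179/2 + 6*(9 + 6))² = (√179/2 + 6*15)² = (√179/2 + 90)² = (90 + √179/2)²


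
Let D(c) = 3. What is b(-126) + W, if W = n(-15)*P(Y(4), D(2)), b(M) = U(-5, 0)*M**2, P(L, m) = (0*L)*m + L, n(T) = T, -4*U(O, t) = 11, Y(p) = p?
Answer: -43719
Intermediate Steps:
U(O, t) = -11/4 (U(O, t) = -1/4*11 = -11/4)
P(L, m) = L (P(L, m) = 0*m + L = 0 + L = L)
b(M) = -11*M**2/4
W = -60 (W = -15*4 = -60)
b(-126) + W = -11/4*(-126)**2 - 60 = -11/4*15876 - 60 = -43659 - 60 = -43719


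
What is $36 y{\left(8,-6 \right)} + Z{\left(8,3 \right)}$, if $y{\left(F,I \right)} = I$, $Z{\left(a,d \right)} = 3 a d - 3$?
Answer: $-147$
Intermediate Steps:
$Z{\left(a,d \right)} = -3 + 3 a d$ ($Z{\left(a,d \right)} = 3 a d - 3 = -3 + 3 a d$)
$36 y{\left(8,-6 \right)} + Z{\left(8,3 \right)} = 36 \left(-6\right) - \left(3 - 72\right) = -216 + \left(-3 + 72\right) = -216 + 69 = -147$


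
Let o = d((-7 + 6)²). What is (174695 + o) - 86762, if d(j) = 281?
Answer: 88214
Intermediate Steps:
o = 281
(174695 + o) - 86762 = (174695 + 281) - 86762 = 174976 - 86762 = 88214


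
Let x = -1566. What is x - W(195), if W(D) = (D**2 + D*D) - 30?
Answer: -77586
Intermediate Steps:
W(D) = -30 + 2*D**2 (W(D) = (D**2 + D**2) - 30 = 2*D**2 - 30 = -30 + 2*D**2)
x - W(195) = -1566 - (-30 + 2*195**2) = -1566 - (-30 + 2*38025) = -1566 - (-30 + 76050) = -1566 - 1*76020 = -1566 - 76020 = -77586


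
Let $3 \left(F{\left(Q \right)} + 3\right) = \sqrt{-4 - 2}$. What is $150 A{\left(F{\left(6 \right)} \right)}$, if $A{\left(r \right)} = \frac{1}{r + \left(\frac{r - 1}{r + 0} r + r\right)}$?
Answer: $- \frac{750}{53} - \frac{75 i \sqrt{6}}{53} \approx -14.151 - 3.4663 i$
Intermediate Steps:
$F{\left(Q \right)} = -3 + \frac{i \sqrt{6}}{3}$ ($F{\left(Q \right)} = -3 + \frac{\sqrt{-4 - 2}}{3} = -3 + \frac{\sqrt{-6}}{3} = -3 + \frac{i \sqrt{6}}{3}$)
$A{\left(r \right)} = \frac{1}{-1 + 3 r}$ ($A{\left(r \right)} = \frac{1}{r + \left(\frac{-1 + r}{r} r + r\right)} = \frac{1}{r + \left(\left(-1 + r\right) + r\right)} = \frac{1}{r + \left(-1 + 2 r\right)} = \frac{1}{-1 + 3 r}$)
$150 A{\left(F{\left(6 \right)} \right)} = \frac{150}{-1 + 3 \left(-3 + \frac{i \sqrt{6}}{3}\right)} = \frac{150}{-1 - \left(9 - i \sqrt{6}\right)} = \frac{150}{-10 + i \sqrt{6}}$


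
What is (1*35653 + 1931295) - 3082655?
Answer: -1115707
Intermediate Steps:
(1*35653 + 1931295) - 3082655 = (35653 + 1931295) - 3082655 = 1966948 - 3082655 = -1115707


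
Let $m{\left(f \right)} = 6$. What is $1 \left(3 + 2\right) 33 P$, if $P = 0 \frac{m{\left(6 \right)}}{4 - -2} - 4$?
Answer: $-660$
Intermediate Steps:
$P = -4$ ($P = 0 \frac{6}{4 - -2} - 4 = 0 \frac{6}{4 + 2} - 4 = 0 \cdot \frac{6}{6} - 4 = 0 \cdot 6 \cdot \frac{1}{6} - 4 = 0 \cdot 1 - 4 = 0 - 4 = -4$)
$1 \left(3 + 2\right) 33 P = 1 \left(3 + 2\right) 33 \left(-4\right) = 1 \cdot 5 \cdot 33 \left(-4\right) = 5 \cdot 33 \left(-4\right) = 165 \left(-4\right) = -660$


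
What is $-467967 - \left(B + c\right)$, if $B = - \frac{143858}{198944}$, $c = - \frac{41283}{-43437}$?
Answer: $- \frac{673992180140297}{1440255088} \approx -4.6797 \cdot 10^{5}$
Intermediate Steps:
$c = \frac{13761}{14479}$ ($c = \left(-41283\right) \left(- \frac{1}{43437}\right) = \frac{13761}{14479} \approx 0.95041$)
$B = - \frac{71929}{99472}$ ($B = \left(-143858\right) \frac{1}{198944} = - \frac{71929}{99472} \approx -0.72311$)
$-467967 - \left(B + c\right) = -467967 - \left(- \frac{71929}{99472} + \frac{13761}{14479}\right) = -467967 - \frac{327374201}{1440255088} = - \frac{673992180140297}{1440255088}$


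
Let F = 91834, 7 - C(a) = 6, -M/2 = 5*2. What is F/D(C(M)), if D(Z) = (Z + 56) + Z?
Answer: 45917/29 ≈ 1583.3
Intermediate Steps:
M = -20 (M = -10*2 = -2*10 = -20)
C(a) = 1 (C(a) = 7 - 1*6 = 7 - 6 = 1)
D(Z) = 56 + 2*Z (D(Z) = (56 + Z) + Z = 56 + 2*Z)
F/D(C(M)) = 91834/(56 + 2*1) = 91834/(56 + 2) = 91834/58 = 91834*(1/58) = 45917/29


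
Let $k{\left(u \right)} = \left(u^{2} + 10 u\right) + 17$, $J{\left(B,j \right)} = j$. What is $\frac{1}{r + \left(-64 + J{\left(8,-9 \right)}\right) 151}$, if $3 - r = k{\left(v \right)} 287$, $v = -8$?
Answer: $- \frac{1}{11307} \approx -8.8441 \cdot 10^{-5}$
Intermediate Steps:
$k{\left(u \right)} = 17 + u^{2} + 10 u$
$r = -284$ ($r = 3 - \left(17 + \left(-8\right)^{2} + 10 \left(-8\right)\right) 287 = 3 - \left(17 + 64 - 80\right) 287 = 3 - 1 \cdot 287 = 3 - 287 = -284$)
$\frac{1}{r + \left(-64 + J{\left(8,-9 \right)}\right) 151} = \frac{1}{-284 + \left(-64 - 9\right) 151} = \frac{1}{-284 - 11023} = \frac{1}{-11307} = - \frac{1}{11307}$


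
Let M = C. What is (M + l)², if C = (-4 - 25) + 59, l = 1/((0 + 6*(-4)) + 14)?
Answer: 89401/100 ≈ 894.01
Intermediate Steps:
l = -⅒ (l = 1/((0 - 24) + 14) = 1/(-24 + 14) = 1/(-10) = -⅒ ≈ -0.10000)
C = 30 (C = -29 + 59 = 30)
M = 30
(M + l)² = (30 - ⅒)² = (299/10)² = 89401/100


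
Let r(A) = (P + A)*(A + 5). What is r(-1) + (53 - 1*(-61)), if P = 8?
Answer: 142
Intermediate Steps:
r(A) = (5 + A)*(8 + A) (r(A) = (8 + A)*(A + 5) = (8 + A)*(5 + A) = (5 + A)*(8 + A))
r(-1) + (53 - 1*(-61)) = (40 + (-1)² + 13*(-1)) + (53 - 1*(-61)) = (40 + 1 - 13) + (53 + 61) = 28 + 114 = 142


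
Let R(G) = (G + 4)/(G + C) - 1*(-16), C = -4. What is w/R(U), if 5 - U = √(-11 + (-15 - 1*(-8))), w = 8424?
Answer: 2788344/5827 - 202176*I*√2/5827 ≈ 478.52 - 49.068*I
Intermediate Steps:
U = 5 - 3*I*√2 (U = 5 - √(-11 + (-15 - 1*(-8))) = 5 - √(-11 + (-15 + 8)) = 5 - √(-11 - 7) = 5 - √(-18) = 5 - 3*I*√2 ≈ 5.0 - 4.2426*I)
R(G) = 16 + (4 + G)/(-4 + G) (R(G) = (G + 4)/(G - 4) - 1*(-16) = (4 + G)/(-4 + G) + 16 = 16 + (4 + G)/(-4 + G))
w/R(U) = 8424/(((-60 + 17*(5 - 3*I*√2))/(-4 + (5 - 3*I*√2)))) = 8424/(((-60 + (85 - 51*I*√2))/(1 - 3*I*√2))) = 8424/(((25 - 51*I*√2)/(1 - 3*I*√2))) = 8424*((1 - 3*I*√2)/(25 - 51*I*√2)) = 8424*(1 - 3*I*√2)/(25 - 51*I*√2)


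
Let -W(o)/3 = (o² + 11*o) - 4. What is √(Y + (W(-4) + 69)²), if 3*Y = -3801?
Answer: √25958 ≈ 161.11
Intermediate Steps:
Y = -1267 (Y = (⅓)*(-3801) = -1267)
W(o) = 12 - 33*o - 3*o² (W(o) = -3*((o² + 11*o) - 4) = -3*(-4 + o² + 11*o) = 12 - 33*o - 3*o²)
√(Y + (W(-4) + 69)²) = √(-1267 + ((12 - 33*(-4) - 3*(-4)²) + 69)²) = √(-1267 + ((12 + 132 - 3*16) + 69)²) = √(-1267 + ((12 + 132 - 48) + 69)²) = √(-1267 + (96 + 69)²) = √(-1267 + 165²) = √(-1267 + 27225) = √25958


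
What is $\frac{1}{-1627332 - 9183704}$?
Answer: $- \frac{1}{10811036} \approx -9.2498 \cdot 10^{-8}$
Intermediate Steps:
$\frac{1}{-1627332 - 9183704} = \frac{1}{-10811036} = - \frac{1}{10811036}$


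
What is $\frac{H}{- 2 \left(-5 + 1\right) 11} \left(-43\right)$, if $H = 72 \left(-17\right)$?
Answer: $\frac{6579}{11} \approx 598.09$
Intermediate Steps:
$H = -1224$
$\frac{H}{- 2 \left(-5 + 1\right) 11} \left(-43\right) = - \frac{1224}{- 2 \left(-5 + 1\right) 11} \left(-43\right) = - \frac{1224}{\left(-2\right) \left(-4\right) 11} \left(-43\right) = - \frac{1224}{8 \cdot 11} \left(-43\right) = - \frac{1224}{88} \left(-43\right) = \left(-1224\right) \frac{1}{88} \left(-43\right) = \left(- \frac{153}{11}\right) \left(-43\right) = \frac{6579}{11}$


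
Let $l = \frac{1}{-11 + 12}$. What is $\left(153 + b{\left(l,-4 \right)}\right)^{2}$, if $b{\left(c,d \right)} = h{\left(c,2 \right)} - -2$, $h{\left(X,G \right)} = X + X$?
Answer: $24649$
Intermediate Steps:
$h{\left(X,G \right)} = 2 X$
$l = 1$ ($l = 1^{-1} = 1$)
$b{\left(c,d \right)} = 2 + 2 c$ ($b{\left(c,d \right)} = 2 c - -2 = 2 c + 2 = 2 + 2 c$)
$\left(153 + b{\left(l,-4 \right)}\right)^{2} = \left(153 + \left(2 + 2 \cdot 1\right)\right)^{2} = \left(153 + \left(2 + 2\right)\right)^{2} = \left(153 + 4\right)^{2} = 157^{2} = 24649$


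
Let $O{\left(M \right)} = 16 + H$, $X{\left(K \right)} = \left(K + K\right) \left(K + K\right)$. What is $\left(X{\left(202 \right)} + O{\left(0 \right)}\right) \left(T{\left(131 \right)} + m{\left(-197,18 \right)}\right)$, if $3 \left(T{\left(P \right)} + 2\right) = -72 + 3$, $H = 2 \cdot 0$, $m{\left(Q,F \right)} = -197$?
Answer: $-36237504$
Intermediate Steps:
$X{\left(K \right)} = 4 K^{2}$ ($X{\left(K \right)} = 2 K 2 K = 4 K^{2}$)
$H = 0$
$T{\left(P \right)} = -25$ ($T{\left(P \right)} = -2 + \frac{-72 + 3}{3} = -2 + \frac{1}{3} \left(-69\right) = -2 - 23 = -25$)
$O{\left(M \right)} = 16$ ($O{\left(M \right)} = 16 + 0 = 16$)
$\left(X{\left(202 \right)} + O{\left(0 \right)}\right) \left(T{\left(131 \right)} + m{\left(-197,18 \right)}\right) = \left(4 \cdot 202^{2} + 16\right) \left(-25 - 197\right) = \left(4 \cdot 40804 + 16\right) \left(-222\right) = \left(163216 + 16\right) \left(-222\right) = 163232 \left(-222\right) = -36237504$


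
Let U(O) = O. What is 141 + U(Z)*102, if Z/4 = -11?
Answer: -4347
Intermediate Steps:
Z = -44 (Z = 4*(-11) = -44)
141 + U(Z)*102 = 141 - 44*102 = 141 - 4488 = -4347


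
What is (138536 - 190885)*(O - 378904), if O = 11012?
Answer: 19258778308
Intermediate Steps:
(138536 - 190885)*(O - 378904) = (138536 - 190885)*(11012 - 378904) = -52349*(-367892) = 19258778308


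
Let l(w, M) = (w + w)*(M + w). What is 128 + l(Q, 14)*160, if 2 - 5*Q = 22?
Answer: -12672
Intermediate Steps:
Q = -4 (Q = 2/5 - 1/5*22 = 2/5 - 22/5 = -4)
l(w, M) = 2*w*(M + w) (l(w, M) = (2*w)*(M + w) = 2*w*(M + w))
128 + l(Q, 14)*160 = 128 + (2*(-4)*(14 - 4))*160 = 128 + (2*(-4)*10)*160 = 128 - 80*160 = 128 - 12800 = -12672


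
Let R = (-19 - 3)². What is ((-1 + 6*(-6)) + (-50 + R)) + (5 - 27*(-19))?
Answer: 915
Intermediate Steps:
R = 484 (R = (-22)² = 484)
((-1 + 6*(-6)) + (-50 + R)) + (5 - 27*(-19)) = ((-1 + 6*(-6)) + (-50 + 484)) + (5 - 27*(-19)) = ((-1 - 36) + 434) + (5 + 513) = (-37 + 434) + 518 = 397 + 518 = 915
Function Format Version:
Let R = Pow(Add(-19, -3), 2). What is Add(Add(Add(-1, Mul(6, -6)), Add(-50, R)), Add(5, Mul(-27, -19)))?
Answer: 915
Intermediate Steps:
R = 484 (R = Pow(-22, 2) = 484)
Add(Add(Add(-1, Mul(6, -6)), Add(-50, R)), Add(5, Mul(-27, -19))) = Add(Add(Add(-1, Mul(6, -6)), Add(-50, 484)), Add(5, Mul(-27, -19))) = Add(Add(Add(-1, -36), 434), Add(5, 513)) = Add(Add(-37, 434), 518) = Add(397, 518) = 915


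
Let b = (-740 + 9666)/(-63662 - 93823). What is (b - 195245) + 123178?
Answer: -11349480421/157485 ≈ -72067.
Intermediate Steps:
b = -8926/157485 (b = 8926/(-157485) = 8926*(-1/157485) = -8926/157485 ≈ -0.056678)
(b - 195245) + 123178 = (-8926/157485 - 195245) + 123178 = -30748167751/157485 + 123178 = -11349480421/157485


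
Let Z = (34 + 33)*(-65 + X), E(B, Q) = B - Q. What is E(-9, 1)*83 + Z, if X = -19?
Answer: -6458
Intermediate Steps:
Z = -5628 (Z = (34 + 33)*(-65 - 19) = 67*(-84) = -5628)
E(-9, 1)*83 + Z = (-9 - 1*1)*83 - 5628 = (-9 - 1)*83 - 5628 = -10*83 - 5628 = -830 - 5628 = -6458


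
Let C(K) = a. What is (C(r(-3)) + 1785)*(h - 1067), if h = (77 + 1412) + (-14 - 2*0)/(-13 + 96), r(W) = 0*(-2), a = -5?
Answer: 62321360/83 ≈ 7.5086e+5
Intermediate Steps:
r(W) = 0
C(K) = -5
h = 123573/83 (h = 1489 + (-14 + 0)/83 = 1489 - 14*1/83 = 1489 - 14/83 = 123573/83 ≈ 1488.8)
(C(r(-3)) + 1785)*(h - 1067) = (-5 + 1785)*(123573/83 - 1067) = 1780*(35012/83) = 62321360/83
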